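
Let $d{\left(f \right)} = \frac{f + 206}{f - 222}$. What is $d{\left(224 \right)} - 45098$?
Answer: $-44883$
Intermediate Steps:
$d{\left(f \right)} = \frac{206 + f}{-222 + f}$
$d{\left(224 \right)} - 45098 = \frac{206 + 224}{-222 + 224} - 45098 = \frac{1}{2} \cdot 430 - 45098 = 215 - 45098 = -44883$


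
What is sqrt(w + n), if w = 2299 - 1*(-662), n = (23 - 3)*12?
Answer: sqrt(3201) ≈ 56.577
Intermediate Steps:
n = 240 (n = 20*12 = 240)
w = 2961 (w = 2299 + 662 = 2961)
sqrt(w + n) = sqrt(2961 + 240) = sqrt(3201)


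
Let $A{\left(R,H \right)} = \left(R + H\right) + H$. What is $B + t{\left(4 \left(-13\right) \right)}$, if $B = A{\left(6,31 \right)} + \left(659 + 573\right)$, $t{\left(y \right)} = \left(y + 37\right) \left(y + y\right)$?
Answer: $2860$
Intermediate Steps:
$A{\left(R,H \right)} = R + 2 H$ ($A{\left(R,H \right)} = \left(H + R\right) + H = R + 2 H$)
$t{\left(y \right)} = 2 y \left(37 + y\right)$ ($t{\left(y \right)} = \left(37 + y\right) 2 y = 2 y \left(37 + y\right)$)
$B = 1300$ ($B = \left(6 + 2 \cdot 31\right) + \left(659 + 573\right) = \left(6 + 62\right) + 1232 = 68 + 1232 = 1300$)
$B + t{\left(4 \left(-13\right) \right)} = 1300 + 2 \cdot 4 \left(-13\right) \left(37 + 4 \left(-13\right)\right) = 1300 + 2 \left(-52\right) \left(37 - 52\right) = 1300 + 2 \left(-52\right) \left(-15\right) = 1300 + 1560 = 2860$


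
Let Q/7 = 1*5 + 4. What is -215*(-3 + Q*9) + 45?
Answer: -121215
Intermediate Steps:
Q = 63 (Q = 7*(1*5 + 4) = 7*(5 + 4) = 7*9 = 63)
-215*(-3 + Q*9) + 45 = -215*(-3 + 63*9) + 45 = -215*(-3 + 567) + 45 = -215*564 + 45 = -121260 + 45 = -121215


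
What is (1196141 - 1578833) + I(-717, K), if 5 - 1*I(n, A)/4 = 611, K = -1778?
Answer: -385116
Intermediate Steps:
I(n, A) = -2424 (I(n, A) = 20 - 4*611 = 20 - 2444 = -2424)
(1196141 - 1578833) + I(-717, K) = (1196141 - 1578833) - 2424 = -382692 - 2424 = -385116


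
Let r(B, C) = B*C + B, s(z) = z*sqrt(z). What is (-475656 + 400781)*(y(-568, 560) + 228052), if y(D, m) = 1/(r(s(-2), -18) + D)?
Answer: -693551252473375/40617 + 1272875*I*sqrt(2)/162468 ≈ -1.7075e+10 + 11.08*I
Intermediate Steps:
s(z) = z**(3/2)
r(B, C) = B + B*C
y(D, m) = 1/(D + 34*I*sqrt(2)) (y(D, m) = 1/((-2)**(3/2)*(1 - 18) + D) = 1/(-2*I*sqrt(2)*(-17) + D) = 1/(34*I*sqrt(2) + D) = 1/(D + 34*I*sqrt(2)))
(-475656 + 400781)*(y(-568, 560) + 228052) = (-475656 + 400781)*(1/(-568 + 34*I*sqrt(2)) + 228052) = -74875*(228052 + 1/(-568 + 34*I*sqrt(2))) = -17075393500 - 74875/(-568 + 34*I*sqrt(2))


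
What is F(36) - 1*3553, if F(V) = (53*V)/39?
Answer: -45553/13 ≈ -3504.1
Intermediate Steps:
F(V) = 53*V/39 (F(V) = (53*V)*(1/39) = 53*V/39)
F(36) - 1*3553 = (53/39)*36 - 1*3553 = 636/13 - 3553 = -45553/13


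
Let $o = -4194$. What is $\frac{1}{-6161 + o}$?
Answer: $- \frac{1}{10355} \approx -9.6572 \cdot 10^{-5}$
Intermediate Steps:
$\frac{1}{-6161 + o} = \frac{1}{-6161 - 4194} = \frac{1}{-10355} = - \frac{1}{10355}$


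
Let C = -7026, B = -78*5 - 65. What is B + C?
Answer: -7481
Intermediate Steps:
B = -455 (B = -390 - 65 = -455)
B + C = -455 - 7026 = -7481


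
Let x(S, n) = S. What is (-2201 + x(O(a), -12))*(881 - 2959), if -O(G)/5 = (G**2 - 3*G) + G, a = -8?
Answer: 5404878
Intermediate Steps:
O(G) = -5*G**2 + 10*G (O(G) = -5*((G**2 - 3*G) + G) = -5*(G**2 - 2*G) = -5*G**2 + 10*G)
(-2201 + x(O(a), -12))*(881 - 2959) = (-2201 + 5*(-8)*(2 - 1*(-8)))*(881 - 2959) = (-2201 + 5*(-8)*(2 + 8))*(-2078) = (-2201 + 5*(-8)*10)*(-2078) = (-2201 - 400)*(-2078) = -2601*(-2078) = 5404878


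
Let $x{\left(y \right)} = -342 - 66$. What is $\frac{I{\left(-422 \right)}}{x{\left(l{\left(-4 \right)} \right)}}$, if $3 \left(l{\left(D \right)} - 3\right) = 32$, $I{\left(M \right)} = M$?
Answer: $\frac{211}{204} \approx 1.0343$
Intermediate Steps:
$l{\left(D \right)} = \frac{41}{3}$ ($l{\left(D \right)} = 3 + \frac{1}{3} \cdot 32 = 3 + \frac{32}{3} = \frac{41}{3}$)
$x{\left(y \right)} = -408$
$\frac{I{\left(-422 \right)}}{x{\left(l{\left(-4 \right)} \right)}} = - \frac{422}{-408} = \left(-422\right) \left(- \frac{1}{408}\right) = \frac{211}{204}$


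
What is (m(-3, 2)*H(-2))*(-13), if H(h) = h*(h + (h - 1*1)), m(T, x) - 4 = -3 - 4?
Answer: 390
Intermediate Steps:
m(T, x) = -3 (m(T, x) = 4 + (-3 - 4) = 4 - 7 = -3)
H(h) = h*(-1 + 2*h) (H(h) = h*(h + (h - 1)) = h*(h + (-1 + h)) = h*(-1 + 2*h))
(m(-3, 2)*H(-2))*(-13) = -(-6)*(-1 + 2*(-2))*(-13) = -(-6)*(-1 - 4)*(-13) = -(-6)*(-5)*(-13) = -3*10*(-13) = -30*(-13) = 390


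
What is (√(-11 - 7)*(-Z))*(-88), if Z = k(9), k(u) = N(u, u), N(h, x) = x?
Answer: 2376*I*√2 ≈ 3360.2*I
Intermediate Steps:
k(u) = u
Z = 9
(√(-11 - 7)*(-Z))*(-88) = (√(-11 - 7)*(-1*9))*(-88) = (√(-18)*(-9))*(-88) = ((3*I*√2)*(-9))*(-88) = -27*I*√2*(-88) = 2376*I*√2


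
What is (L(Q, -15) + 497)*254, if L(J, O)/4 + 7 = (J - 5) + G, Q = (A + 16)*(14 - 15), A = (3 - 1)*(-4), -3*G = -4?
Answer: 321818/3 ≈ 1.0727e+5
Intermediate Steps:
G = 4/3 (G = -⅓*(-4) = 4/3 ≈ 1.3333)
A = -8 (A = 2*(-4) = -8)
Q = -8 (Q = (-8 + 16)*(14 - 15) = 8*(-1) = -8)
L(J, O) = -128/3 + 4*J (L(J, O) = -28 + 4*((J - 5) + 4/3) = -28 + 4*((-5 + J) + 4/3) = -28 + 4*(-11/3 + J) = -28 + (-44/3 + 4*J) = -128/3 + 4*J)
(L(Q, -15) + 497)*254 = ((-128/3 + 4*(-8)) + 497)*254 = ((-128/3 - 32) + 497)*254 = (-224/3 + 497)*254 = (1267/3)*254 = 321818/3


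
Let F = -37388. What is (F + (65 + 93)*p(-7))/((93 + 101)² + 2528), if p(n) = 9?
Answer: -17983/20082 ≈ -0.89548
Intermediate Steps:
(F + (65 + 93)*p(-7))/((93 + 101)² + 2528) = (-37388 + (65 + 93)*9)/((93 + 101)² + 2528) = (-37388 + 158*9)/(194² + 2528) = (-37388 + 1422)/(37636 + 2528) = -35966/40164 = -35966*1/40164 = -17983/20082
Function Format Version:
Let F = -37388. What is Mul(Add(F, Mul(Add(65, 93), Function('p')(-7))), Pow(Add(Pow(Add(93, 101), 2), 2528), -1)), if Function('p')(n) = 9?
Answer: Rational(-17983, 20082) ≈ -0.89548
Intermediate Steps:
Mul(Add(F, Mul(Add(65, 93), Function('p')(-7))), Pow(Add(Pow(Add(93, 101), 2), 2528), -1)) = Mul(Add(-37388, Mul(Add(65, 93), 9)), Pow(Add(Pow(Add(93, 101), 2), 2528), -1)) = Mul(Add(-37388, Mul(158, 9)), Pow(Add(Pow(194, 2), 2528), -1)) = Mul(Add(-37388, 1422), Pow(Add(37636, 2528), -1)) = Mul(-35966, Pow(40164, -1)) = Mul(-35966, Rational(1, 40164)) = Rational(-17983, 20082)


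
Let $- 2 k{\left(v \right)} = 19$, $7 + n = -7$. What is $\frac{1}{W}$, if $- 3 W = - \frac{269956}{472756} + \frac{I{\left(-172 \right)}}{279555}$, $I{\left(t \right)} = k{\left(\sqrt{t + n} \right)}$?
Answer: $\frac{198241955370}{37736020381} \approx 5.2534$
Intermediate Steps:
$n = -14$ ($n = -7 - 7 = -14$)
$k{\left(v \right)} = - \frac{19}{2}$ ($k{\left(v \right)} = \left(- \frac{1}{2}\right) 19 = - \frac{19}{2}$)
$I{\left(t \right)} = - \frac{19}{2}$
$W = \frac{37736020381}{198241955370}$ ($W = - \frac{- \frac{269956}{472756} - \frac{19}{2 \cdot 279555}}{3} = - \frac{\left(-269956\right) \frac{1}{472756} - \frac{19}{559110}}{3} = - \frac{- \frac{67489}{118189} - \frac{19}{559110}}{3} = \left(- \frac{1}{3}\right) \left(- \frac{37736020381}{66080651790}\right) = \frac{37736020381}{198241955370} \approx 0.19035$)
$\frac{1}{W} = \frac{1}{\frac{37736020381}{198241955370}} = \frac{198241955370}{37736020381}$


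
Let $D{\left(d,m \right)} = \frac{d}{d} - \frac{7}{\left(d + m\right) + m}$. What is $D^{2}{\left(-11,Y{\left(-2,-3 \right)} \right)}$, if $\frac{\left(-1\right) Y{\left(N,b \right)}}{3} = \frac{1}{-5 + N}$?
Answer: $\frac{14400}{5041} \approx 2.8566$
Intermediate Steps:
$Y{\left(N,b \right)} = - \frac{3}{-5 + N}$
$D{\left(d,m \right)} = 1 - \frac{7}{d + 2 m}$
$D^{2}{\left(-11,Y{\left(-2,-3 \right)} \right)} = \left(\frac{-7 - 11 + 2 \left(- \frac{3}{-5 - 2}\right)}{-11 + 2 \left(- \frac{3}{-5 - 2}\right)}\right)^{2} = \left(\frac{-7 - 11 + 2 \left(- \frac{3}{-7}\right)}{-11 + 2 \left(- \frac{3}{-7}\right)}\right)^{2} = \left(\frac{-7 - 11 + 2 \left(\left(-3\right) \left(- \frac{1}{7}\right)\right)}{-11 + 2 \left(\left(-3\right) \left(- \frac{1}{7}\right)\right)}\right)^{2} = \left(\frac{-7 - 11 + 2 \cdot \frac{3}{7}}{-11 + 2 \cdot \frac{3}{7}}\right)^{2} = \left(\frac{-7 - 11 + \frac{6}{7}}{-11 + \frac{6}{7}}\right)^{2} = \left(\frac{1}{- \frac{71}{7}} \left(- \frac{120}{7}\right)\right)^{2} = \left(\left(- \frac{7}{71}\right) \left(- \frac{120}{7}\right)\right)^{2} = \left(\frac{120}{71}\right)^{2} = \frac{14400}{5041}$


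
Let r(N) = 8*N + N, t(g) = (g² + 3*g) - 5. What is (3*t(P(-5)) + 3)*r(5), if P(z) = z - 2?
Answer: 3240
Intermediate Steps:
P(z) = -2 + z
t(g) = -5 + g² + 3*g
r(N) = 9*N
(3*t(P(-5)) + 3)*r(5) = (3*(-5 + (-2 - 5)² + 3*(-2 - 5)) + 3)*(9*5) = (3*(-5 + (-7)² + 3*(-7)) + 3)*45 = (3*(-5 + 49 - 21) + 3)*45 = (3*23 + 3)*45 = (69 + 3)*45 = 72*45 = 3240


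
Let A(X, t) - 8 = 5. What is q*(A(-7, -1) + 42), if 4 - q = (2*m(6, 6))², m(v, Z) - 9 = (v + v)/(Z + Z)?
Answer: -21780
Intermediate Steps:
m(v, Z) = 9 + v/Z (m(v, Z) = 9 + (v + v)/(Z + Z) = 9 + (2*v)/((2*Z)) = 9 + (2*v)*(1/(2*Z)) = 9 + v/Z)
A(X, t) = 13 (A(X, t) = 8 + 5 = 13)
q = -396 (q = 4 - (2*(9 + 6/6))² = 4 - (2*(9 + 6*(⅙)))² = 4 - (2*(9 + 1))² = 4 - (2*10)² = 4 - 1*20² = 4 - 1*400 = 4 - 400 = -396)
q*(A(-7, -1) + 42) = -396*(13 + 42) = -396*55 = -21780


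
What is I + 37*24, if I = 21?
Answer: 909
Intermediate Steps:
I + 37*24 = 21 + 37*24 = 21 + 888 = 909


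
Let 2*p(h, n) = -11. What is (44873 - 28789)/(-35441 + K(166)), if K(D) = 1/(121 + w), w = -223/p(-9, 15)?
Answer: -14290634/31489323 ≈ -0.45382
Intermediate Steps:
p(h, n) = -11/2 (p(h, n) = (½)*(-11) = -11/2)
w = 446/11 (w = -223/(-11/2) = -223*(-2/11) = 446/11 ≈ 40.545)
K(D) = 11/1777 (K(D) = 1/(121 + 446/11) = 1/(1777/11) = 11/1777)
(44873 - 28789)/(-35441 + K(166)) = (44873 - 28789)/(-35441 + 11/1777) = 16084/(-62978646/1777) = 16084*(-1777/62978646) = -14290634/31489323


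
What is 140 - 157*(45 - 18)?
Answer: -4099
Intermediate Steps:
140 - 157*(45 - 18) = 140 - 157*27 = 140 - 4239 = -4099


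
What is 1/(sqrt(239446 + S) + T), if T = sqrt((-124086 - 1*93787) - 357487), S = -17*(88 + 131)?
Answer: 1/(sqrt(235723) + 8*I*sqrt(8990)) ≈ 0.0005986 - 0.0009352*I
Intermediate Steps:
S = -3723 (S = -17*219 = -3723)
T = 8*I*sqrt(8990) (T = sqrt((-124086 - 93787) - 357487) = sqrt(-217873 - 357487) = sqrt(-575360) = 8*I*sqrt(8990) ≈ 758.53*I)
1/(sqrt(239446 + S) + T) = 1/(sqrt(239446 - 3723) + 8*I*sqrt(8990)) = 1/(sqrt(235723) + 8*I*sqrt(8990))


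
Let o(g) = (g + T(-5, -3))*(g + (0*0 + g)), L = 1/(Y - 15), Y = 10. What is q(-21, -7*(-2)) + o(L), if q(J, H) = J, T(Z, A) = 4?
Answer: -563/25 ≈ -22.520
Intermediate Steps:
L = -1/5 (L = 1/(10 - 15) = 1/(-5) = -1/5 ≈ -0.20000)
o(g) = 2*g*(4 + g) (o(g) = (g + 4)*(g + (0*0 + g)) = (4 + g)*(g + (0 + g)) = (4 + g)*(g + g) = (4 + g)*(2*g) = 2*g*(4 + g))
q(-21, -7*(-2)) + o(L) = -21 + 2*(-1/5)*(4 - 1/5) = -21 + 2*(-1/5)*(19/5) = -21 - 38/25 = -563/25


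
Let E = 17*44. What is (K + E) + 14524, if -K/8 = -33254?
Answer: 281304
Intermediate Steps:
K = 266032 (K = -8*(-33254) = 266032)
E = 748
(K + E) + 14524 = (266032 + 748) + 14524 = 266780 + 14524 = 281304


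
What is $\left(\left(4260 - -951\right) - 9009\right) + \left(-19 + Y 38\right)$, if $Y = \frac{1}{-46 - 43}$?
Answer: $- \frac{339751}{89} \approx -3817.4$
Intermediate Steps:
$Y = - \frac{1}{89}$ ($Y = \frac{1}{-46 - 43} = \frac{1}{-89} = - \frac{1}{89} \approx -0.011236$)
$\left(\left(4260 - -951\right) - 9009\right) + \left(-19 + Y 38\right) = \left(\left(4260 - -951\right) - 9009\right) - \frac{1729}{89} = \left(\left(4260 + 951\right) - 9009\right) - \frac{1729}{89} = \left(5211 - 9009\right) - \frac{1729}{89} = -3798 - \frac{1729}{89} = - \frac{339751}{89}$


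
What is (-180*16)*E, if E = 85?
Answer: -244800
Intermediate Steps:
(-180*16)*E = -180*16*85 = -90*32*85 = -2880*85 = -244800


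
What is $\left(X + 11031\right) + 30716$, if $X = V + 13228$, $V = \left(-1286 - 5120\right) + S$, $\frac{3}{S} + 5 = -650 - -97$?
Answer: $\frac{9033833}{186} \approx 48569.0$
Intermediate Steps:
$S = - \frac{1}{186}$ ($S = \frac{3}{-5 - 553} = \frac{3}{-558} = 3 \left(- \frac{1}{558}\right) = - \frac{1}{186} \approx -0.0053763$)
$V = - \frac{1191517}{186}$ ($V = \left(-1286 - 5120\right) - \frac{1}{186} = -6406 - \frac{1}{186} = - \frac{1191517}{186} \approx -6406.0$)
$X = \frac{1268891}{186}$ ($X = - \frac{1191517}{186} + 13228 = \frac{1268891}{186} \approx 6822.0$)
$\left(X + 11031\right) + 30716 = \left(\frac{1268891}{186} + 11031\right) + 30716 = \frac{3320657}{186} + 30716 = \frac{9033833}{186}$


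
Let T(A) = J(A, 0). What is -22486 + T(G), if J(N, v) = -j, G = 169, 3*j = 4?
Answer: -67462/3 ≈ -22487.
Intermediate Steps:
j = 4/3 (j = (⅓)*4 = 4/3 ≈ 1.3333)
J(N, v) = -4/3 (J(N, v) = -1*4/3 = -4/3)
T(A) = -4/3
-22486 + T(G) = -22486 - 4/3 = -67462/3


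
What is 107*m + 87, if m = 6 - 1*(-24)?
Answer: 3297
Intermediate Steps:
m = 30 (m = 6 + 24 = 30)
107*m + 87 = 107*30 + 87 = 3210 + 87 = 3297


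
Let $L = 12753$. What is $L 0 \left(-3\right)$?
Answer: $0$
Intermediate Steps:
$L 0 \left(-3\right) = 12753 \cdot 0 \left(-3\right) = 12753 \cdot 0 = 0$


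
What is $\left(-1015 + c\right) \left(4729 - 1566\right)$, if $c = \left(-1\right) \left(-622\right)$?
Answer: $-1243059$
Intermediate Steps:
$c = 622$
$\left(-1015 + c\right) \left(4729 - 1566\right) = \left(-1015 + 622\right) \left(4729 - 1566\right) = \left(-393\right) 3163 = -1243059$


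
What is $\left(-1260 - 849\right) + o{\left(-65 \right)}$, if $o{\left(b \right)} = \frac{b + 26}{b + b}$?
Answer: $- \frac{21087}{10} \approx -2108.7$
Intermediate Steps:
$o{\left(b \right)} = \frac{26 + b}{2 b}$
$\left(-1260 - 849\right) + o{\left(-65 \right)} = \left(-1260 - 849\right) + \frac{26 - 65}{2 \left(-65\right)} = -2109 + \frac{1}{2} \left(- \frac{1}{65}\right) \left(-39\right) = -2109 + \frac{3}{10} = - \frac{21087}{10}$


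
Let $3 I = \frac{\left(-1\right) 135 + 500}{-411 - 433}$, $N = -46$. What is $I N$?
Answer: $\frac{8395}{1266} \approx 6.6311$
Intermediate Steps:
$I = - \frac{365}{2532}$ ($I = \frac{\left(\left(-1\right) 135 + 500\right) \frac{1}{-411 - 433}}{3} = \frac{\left(-135 + 500\right) \frac{1}{-844}}{3} = \frac{365 \left(- \frac{1}{844}\right)}{3} = \frac{1}{3} \left(- \frac{365}{844}\right) = - \frac{365}{2532} \approx -0.14415$)
$I N = \left(- \frac{365}{2532}\right) \left(-46\right) = \frac{8395}{1266}$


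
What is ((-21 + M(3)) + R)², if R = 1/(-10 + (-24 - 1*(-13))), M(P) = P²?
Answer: 64009/441 ≈ 145.15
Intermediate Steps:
R = -1/21 (R = 1/(-10 + (-24 + 13)) = 1/(-10 - 11) = 1/(-21) = -1/21 ≈ -0.047619)
((-21 + M(3)) + R)² = ((-21 + 3²) - 1/21)² = ((-21 + 9) - 1/21)² = (-12 - 1/21)² = (-253/21)² = 64009/441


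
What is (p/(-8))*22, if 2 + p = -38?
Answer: 110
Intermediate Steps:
p = -40 (p = -2 - 38 = -40)
(p/(-8))*22 = (-40/(-8))*22 = -⅛*(-40)*22 = 5*22 = 110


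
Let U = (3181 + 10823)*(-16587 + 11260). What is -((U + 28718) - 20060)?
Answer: 74590650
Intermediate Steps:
U = -74599308 (U = 14004*(-5327) = -74599308)
-((U + 28718) - 20060) = -((-74599308 + 28718) - 20060) = -(-74570590 - 20060) = -1*(-74590650) = 74590650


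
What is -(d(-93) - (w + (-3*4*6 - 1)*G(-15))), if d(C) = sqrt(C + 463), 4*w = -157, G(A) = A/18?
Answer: 259/12 - sqrt(370) ≈ 2.3479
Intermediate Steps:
G(A) = A/18 (G(A) = A*(1/18) = A/18)
w = -157/4 (w = (1/4)*(-157) = -157/4 ≈ -39.250)
d(C) = sqrt(463 + C)
-(d(-93) - (w + (-3*4*6 - 1)*G(-15))) = -(sqrt(463 - 93) - (-157/4 + (-3*4*6 - 1)*((1/18)*(-15)))) = -(sqrt(370) - (-157/4 + (-12*6 - 1)*(-5/6))) = -(sqrt(370) - (-157/4 + (-72 - 1)*(-5/6))) = -(sqrt(370) - (-157/4 - 73*(-5/6))) = -(sqrt(370) - (-157/4 + 365/6)) = -(sqrt(370) - 1*259/12) = -(sqrt(370) - 259/12) = -(-259/12 + sqrt(370)) = 259/12 - sqrt(370)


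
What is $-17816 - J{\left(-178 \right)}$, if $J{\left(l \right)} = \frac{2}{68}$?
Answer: $- \frac{605745}{34} \approx -17816.0$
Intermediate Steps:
$J{\left(l \right)} = \frac{1}{34}$ ($J{\left(l \right)} = 2 \cdot \frac{1}{68} = \frac{1}{34}$)
$-17816 - J{\left(-178 \right)} = -17816 - \frac{1}{34} = - \frac{605745}{34}$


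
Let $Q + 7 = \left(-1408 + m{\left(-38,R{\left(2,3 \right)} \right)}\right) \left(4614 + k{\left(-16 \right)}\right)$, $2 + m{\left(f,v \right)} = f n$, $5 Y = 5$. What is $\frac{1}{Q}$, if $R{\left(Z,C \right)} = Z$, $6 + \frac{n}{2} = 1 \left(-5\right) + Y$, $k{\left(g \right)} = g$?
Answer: $- \frac{1}{2988707} \approx -3.3459 \cdot 10^{-7}$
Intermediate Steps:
$Y = 1$ ($Y = \frac{1}{5} \cdot 5 = 1$)
$n = -20$ ($n = -12 + 2 \left(1 \left(-5\right) + 1\right) = -12 + 2 \left(-5 + 1\right) = -12 + 2 \left(-4\right) = -12 - 8 = -20$)
$m{\left(f,v \right)} = -2 - 20 f$ ($m{\left(f,v \right)} = -2 + f \left(-20\right) = -2 - 20 f$)
$Q = -2988707$ ($Q = -7 + \left(-1408 - -758\right) \left(4614 - 16\right) = -7 + \left(-1408 + \left(-2 + 760\right)\right) 4598 = -7 + \left(-1408 + 758\right) 4598 = -7 - 2988700 = -2988707$)
$\frac{1}{Q} = \frac{1}{-2988707} = - \frac{1}{2988707}$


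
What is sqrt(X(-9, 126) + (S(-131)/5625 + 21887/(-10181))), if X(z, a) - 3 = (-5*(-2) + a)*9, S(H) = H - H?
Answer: 10*sqrt(1269591062)/10181 ≈ 34.998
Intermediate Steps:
S(H) = 0
X(z, a) = 93 + 9*a (X(z, a) = 3 + (-5*(-2) + a)*9 = 3 + (10 + a)*9 = 3 + (90 + 9*a) = 93 + 9*a)
sqrt(X(-9, 126) + (S(-131)/5625 + 21887/(-10181))) = sqrt((93 + 9*126) + (0/5625 + 21887/(-10181))) = sqrt((93 + 1134) + (0*(1/5625) + 21887*(-1/10181))) = sqrt(1227 + (0 - 21887/10181)) = sqrt(1227 - 21887/10181) = sqrt(12470200/10181) = 10*sqrt(1269591062)/10181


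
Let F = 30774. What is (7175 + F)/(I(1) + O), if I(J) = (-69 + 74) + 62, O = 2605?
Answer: 37949/2672 ≈ 14.202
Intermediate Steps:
I(J) = 67 (I(J) = 5 + 62 = 67)
(7175 + F)/(I(1) + O) = (7175 + 30774)/(67 + 2605) = 37949/2672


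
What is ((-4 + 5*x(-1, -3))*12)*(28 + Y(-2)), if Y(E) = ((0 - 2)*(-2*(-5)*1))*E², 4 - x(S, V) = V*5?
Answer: -56784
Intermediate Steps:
x(S, V) = 4 - 5*V (x(S, V) = 4 - V*5 = 4 - 5*V)
Y(E) = -20*E² (Y(E) = (-20)*E² = (-2*10)*E² = -20*E²)
((-4 + 5*x(-1, -3))*12)*(28 + Y(-2)) = ((-4 + 5*(4 - 5*(-3)))*12)*(28 - 20*(-2)²) = ((-4 + 5*(4 + 15))*12)*(28 - 20*4) = ((-4 + 5*19)*12)*(28 - 80) = ((-4 + 95)*12)*(-52) = (91*12)*(-52) = 1092*(-52) = -56784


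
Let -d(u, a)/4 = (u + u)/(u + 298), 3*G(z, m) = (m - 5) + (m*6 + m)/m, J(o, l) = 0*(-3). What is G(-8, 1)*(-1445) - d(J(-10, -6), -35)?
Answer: -1445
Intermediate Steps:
J(o, l) = 0
G(z, m) = ⅔ + m/3 (G(z, m) = ((m - 5) + (m*6 + m)/m)/3 = ((-5 + m) + (6*m + m)/m)/3 = ((-5 + m) + (7*m)/m)/3 = ((-5 + m) + 7)/3 = (2 + m)/3 = ⅔ + m/3)
d(u, a) = -8*u/(298 + u) (d(u, a) = -4*(u + u)/(u + 298) = -4*2*u/(298 + u) = -8*u/(298 + u))
G(-8, 1)*(-1445) - d(J(-10, -6), -35) = (⅔ + (⅓)*1)*(-1445) - (-8)*0/(298 + 0) = (⅔ + ⅓)*(-1445) - (-8)*0/298 = 1*(-1445) - (-8)*0/298 = -1445 - 1*0 = -1445 + 0 = -1445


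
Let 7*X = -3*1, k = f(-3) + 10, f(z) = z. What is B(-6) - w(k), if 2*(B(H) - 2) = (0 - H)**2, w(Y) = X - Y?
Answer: 192/7 ≈ 27.429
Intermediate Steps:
k = 7 (k = -3 + 10 = 7)
X = -3/7 (X = (-3*1)/7 = (1/7)*(-3) = -3/7 ≈ -0.42857)
w(Y) = -3/7 - Y
B(H) = 2 + H**2/2 (B(H) = 2 + (0 - H)**2/2 = 2 + (-H)**2/2 = 2 + H**2/2)
B(-6) - w(k) = (2 + (1/2)*(-6)**2) - (-3/7 - 1*7) = (2 + (1/2)*36) - (-3/7 - 7) = (2 + 18) - 1*(-52/7) = 20 + 52/7 = 192/7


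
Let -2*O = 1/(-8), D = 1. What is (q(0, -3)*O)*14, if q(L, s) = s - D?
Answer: -7/2 ≈ -3.5000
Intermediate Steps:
q(L, s) = -1 + s (q(L, s) = s - 1*1 = s - 1 = -1 + s)
O = 1/16 (O = -½/(-8) = -½*(-⅛) = 1/16 ≈ 0.062500)
(q(0, -3)*O)*14 = ((-1 - 3)*(1/16))*14 = -4*1/16*14 = -¼*14 = -7/2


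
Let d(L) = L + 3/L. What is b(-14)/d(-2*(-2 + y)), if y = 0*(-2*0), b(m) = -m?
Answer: 56/19 ≈ 2.9474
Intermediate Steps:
y = 0 (y = 0*0 = 0)
d(L) = L + 3/L
b(-14)/d(-2*(-2 + y)) = (-1*(-14))/(-2*(-2 + 0) + 3/((-2*(-2 + 0)))) = 14/(-2*(-2) + 3/((-2*(-2)))) = 14/(4 + 3/4) = 14/(4 + 3*(¼)) = 14/(4 + ¾) = 14/(19/4) = 14*(4/19) = 56/19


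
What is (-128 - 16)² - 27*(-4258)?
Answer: 135702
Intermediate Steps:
(-128 - 16)² - 27*(-4258) = (-144)² + 114966 = 20736 + 114966 = 135702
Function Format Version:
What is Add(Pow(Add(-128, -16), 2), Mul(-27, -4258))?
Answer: 135702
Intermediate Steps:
Add(Pow(Add(-128, -16), 2), Mul(-27, -4258)) = Add(Pow(-144, 2), 114966) = Add(20736, 114966) = 135702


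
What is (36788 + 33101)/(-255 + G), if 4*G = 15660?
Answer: 69889/3660 ≈ 19.095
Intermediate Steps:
G = 3915 (G = (¼)*15660 = 3915)
(36788 + 33101)/(-255 + G) = (36788 + 33101)/(-255 + 3915) = 69889/3660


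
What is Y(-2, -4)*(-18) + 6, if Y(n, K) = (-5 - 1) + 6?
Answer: 6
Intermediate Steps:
Y(n, K) = 0 (Y(n, K) = -6 + 6 = 0)
Y(-2, -4)*(-18) + 6 = 0*(-18) + 6 = 0 + 6 = 6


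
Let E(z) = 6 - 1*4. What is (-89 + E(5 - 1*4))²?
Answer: 7569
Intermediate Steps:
E(z) = 2 (E(z) = 6 - 4 = 2)
(-89 + E(5 - 1*4))² = (-89 + 2)² = (-87)² = 7569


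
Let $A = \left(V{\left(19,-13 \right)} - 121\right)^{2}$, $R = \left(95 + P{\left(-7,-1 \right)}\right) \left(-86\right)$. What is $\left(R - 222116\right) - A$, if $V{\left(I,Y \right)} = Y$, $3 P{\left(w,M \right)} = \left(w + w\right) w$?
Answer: $- \frac{753154}{3} \approx -2.5105 \cdot 10^{5}$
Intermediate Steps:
$P{\left(w,M \right)} = \frac{2 w^{2}}{3}$ ($P{\left(w,M \right)} = \frac{\left(w + w\right) w}{3} = \frac{2 w w}{3} = \frac{2 w^{2}}{3}$)
$R = - \frac{32938}{3}$ ($R = \left(95 + \frac{2 \left(-7\right)^{2}}{3}\right) \left(-86\right) = \left(95 + \frac{2}{3} \cdot 49\right) \left(-86\right) = \left(95 + \frac{98}{3}\right) \left(-86\right) = \frac{383}{3} \left(-86\right) = - \frac{32938}{3} \approx -10979.0$)
$A = 17956$ ($A = \left(-13 - 121\right)^{2} = \left(-134\right)^{2} = 17956$)
$\left(R - 222116\right) - A = \left(- \frac{32938}{3} - 222116\right) - 17956 = - \frac{699286}{3} - 17956 = - \frac{753154}{3}$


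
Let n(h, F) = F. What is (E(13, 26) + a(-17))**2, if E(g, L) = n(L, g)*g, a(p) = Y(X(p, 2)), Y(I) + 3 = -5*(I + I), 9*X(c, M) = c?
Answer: 2768896/81 ≈ 34184.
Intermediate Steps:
X(c, M) = c/9
Y(I) = -3 - 10*I (Y(I) = -3 - 5*(I + I) = -3 - 10*I)
a(p) = -3 - 10*p/9
E(g, L) = g**2 (E(g, L) = g*g = g**2)
(E(13, 26) + a(-17))**2 = (13**2 + (-3 - 10/9*(-17)))**2 = (169 + (-3 + 170/9))**2 = (169 + 143/9)**2 = (1664/9)**2 = 2768896/81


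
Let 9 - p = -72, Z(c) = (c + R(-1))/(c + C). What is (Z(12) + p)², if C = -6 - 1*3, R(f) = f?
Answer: 64516/9 ≈ 7168.4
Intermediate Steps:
C = -9 (C = -6 - 3 = -9)
Z(c) = (-1 + c)/(-9 + c) (Z(c) = (c - 1)/(c - 9) = (-1 + c)/(-9 + c))
p = 81 (p = 9 - 1*(-72) = 9 + 72 = 81)
(Z(12) + p)² = ((-1 + 12)/(-9 + 12) + 81)² = (11/3 + 81)² = (254/3)² = 64516/9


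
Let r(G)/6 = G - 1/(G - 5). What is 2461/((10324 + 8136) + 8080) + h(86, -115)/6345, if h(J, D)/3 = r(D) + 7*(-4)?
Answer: -6924689/28066050 ≈ -0.24673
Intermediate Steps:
r(G) = -6/(-5 + G) + 6*G (r(G) = 6*(G - 1/(G - 5)) = 6*(G - 1/(-5 + G)) = -6/(-5 + G) + 6*G)
h(J, D) = -84 + 18*(-1 + D² - 5*D)/(-5 + D) (h(J, D) = 3*(6*(-1 + D² - 5*D)/(-5 + D) + 7*(-4)) = 3*(6*(-1 + D² - 5*D)/(-5 + D) - 28) = 3*(-28 + 6*(-1 + D² - 5*D)/(-5 + D)) = -84 + 18*(-1 + D² - 5*D)/(-5 + D))
2461/((10324 + 8136) + 8080) + h(86, -115)/6345 = 2461/((10324 + 8136) + 8080) + (6*(67 - 29*(-115) + 3*(-115)²)/(-5 - 115))/6345 = 2461/(18460 + 8080) + (6*(67 + 3335 + 3*13225)/(-120))*(1/6345) = 2461/26540 + (6*(-1/120)*(67 + 3335 + 39675))*(1/6345) = 2461*(1/26540) + (6*(-1/120)*43077)*(1/6345) = 2461/26540 - 43077/20*1/6345 = 2461/26540 - 14359/42300 = -6924689/28066050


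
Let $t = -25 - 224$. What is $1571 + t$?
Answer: $1322$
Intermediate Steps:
$t = -249$ ($t = -25 - 224 = -249$)
$1571 + t = 1571 - 249 = 1322$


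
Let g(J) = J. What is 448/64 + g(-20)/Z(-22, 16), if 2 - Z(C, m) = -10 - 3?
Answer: 17/3 ≈ 5.6667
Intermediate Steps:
Z(C, m) = 15 (Z(C, m) = 2 - (-10 - 3) = 2 - 1*(-13) = 2 + 13 = 15)
448/64 + g(-20)/Z(-22, 16) = 448/64 - 20/15 = 448*(1/64) - 20*1/15 = 7 - 4/3 = 17/3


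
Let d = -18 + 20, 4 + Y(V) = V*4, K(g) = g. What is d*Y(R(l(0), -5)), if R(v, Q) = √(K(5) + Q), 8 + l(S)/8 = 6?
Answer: -8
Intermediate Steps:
l(S) = -16 (l(S) = -64 + 8*6 = -64 + 48 = -16)
R(v, Q) = √(5 + Q)
Y(V) = -4 + 4*V (Y(V) = -4 + V*4 = -4 + 4*V)
d = 2
d*Y(R(l(0), -5)) = 2*(-4 + 4*√(5 - 5)) = 2*(-4 + 4*√0) = 2*(-4 + 4*0) = 2*(-4 + 0) = 2*(-4) = -8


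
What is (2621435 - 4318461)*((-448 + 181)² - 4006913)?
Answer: 6678856254224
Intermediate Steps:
(2621435 - 4318461)*((-448 + 181)² - 4006913) = -1697026*((-267)² - 4006913) = -1697026*(71289 - 4006913) = -1697026*(-3935624) = 6678856254224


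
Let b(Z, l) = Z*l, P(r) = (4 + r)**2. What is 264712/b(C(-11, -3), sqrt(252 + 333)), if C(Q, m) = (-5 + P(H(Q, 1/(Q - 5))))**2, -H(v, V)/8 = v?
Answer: 264712*sqrt(65)/13953162795 ≈ 0.00015295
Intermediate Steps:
H(v, V) = -8*v
C(Q, m) = (-5 + (4 - 8*Q)**2)**2
264712/b(C(-11, -3), sqrt(252 + 333)) = 264712/(((-5 + 16*(-1 + 2*(-11))**2)**2*sqrt(252 + 333))) = 264712/(((-5 + 16*(-1 - 22)**2)**2*sqrt(585))) = 264712/(((-5 + 16*(-23)**2)**2*(3*sqrt(65)))) = 264712/(((-5 + 16*529)**2*(3*sqrt(65)))) = 264712/(((-5 + 8464)**2*(3*sqrt(65)))) = 264712/((8459**2*(3*sqrt(65)))) = 264712/((71554681*(3*sqrt(65)))) = 264712/((214664043*sqrt(65))) = 264712*(sqrt(65)/13953162795) = 264712*sqrt(65)/13953162795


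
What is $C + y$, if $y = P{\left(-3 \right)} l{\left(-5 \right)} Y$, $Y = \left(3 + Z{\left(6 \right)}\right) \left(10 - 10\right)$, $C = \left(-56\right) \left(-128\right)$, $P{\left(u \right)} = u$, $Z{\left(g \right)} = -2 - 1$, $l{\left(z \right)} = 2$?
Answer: $7168$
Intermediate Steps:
$Z{\left(g \right)} = -3$ ($Z{\left(g \right)} = -2 - 1 = -3$)
$C = 7168$
$Y = 0$ ($Y = \left(3 - 3\right) \left(10 - 10\right) = 0 \cdot 0 = 0$)
$y = 0$ ($y = \left(-3\right) 2 \cdot 0 = \left(-6\right) 0 = 0$)
$C + y = 7168 + 0 = 7168$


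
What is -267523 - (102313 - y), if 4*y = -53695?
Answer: -1533039/4 ≈ -3.8326e+5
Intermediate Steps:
y = -53695/4 (y = (¼)*(-53695) = -53695/4 ≈ -13424.)
-267523 - (102313 - y) = -267523 - (102313 - 1*(-53695/4)) = -267523 - (102313 + 53695/4) = -267523 - 1*462947/4 = -267523 - 462947/4 = -1533039/4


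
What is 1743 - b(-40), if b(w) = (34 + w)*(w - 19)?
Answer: 1389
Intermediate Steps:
b(w) = (-19 + w)*(34 + w) (b(w) = (34 + w)*(-19 + w) = (-19 + w)*(34 + w))
1743 - b(-40) = 1743 - (-646 + (-40)² + 15*(-40)) = 1743 - (-646 + 1600 - 600) = 1743 - 1*354 = 1743 - 354 = 1389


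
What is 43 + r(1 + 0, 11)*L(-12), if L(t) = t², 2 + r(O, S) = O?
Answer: -101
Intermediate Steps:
r(O, S) = -2 + O
43 + r(1 + 0, 11)*L(-12) = 43 + (-2 + (1 + 0))*(-12)² = 43 + (-2 + 1)*144 = 43 - 1*144 = 43 - 144 = -101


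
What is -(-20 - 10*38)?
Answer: 400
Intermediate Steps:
-(-20 - 10*38) = -(-20 - 380) = -1*(-400) = 400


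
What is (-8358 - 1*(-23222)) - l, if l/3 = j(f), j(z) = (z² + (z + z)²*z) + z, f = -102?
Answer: 12718454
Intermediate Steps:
j(z) = z + z² + 4*z³ (j(z) = (z² + (2*z)²*z) + z = (z² + (4*z²)*z) + z = (z² + 4*z³) + z = z + z² + 4*z³)
l = -12703590 (l = 3*(-102*(1 - 102 + 4*(-102)²)) = 3*(-102*(1 - 102 + 4*10404)) = 3*(-102*(1 - 102 + 41616)) = 3*(-102*41515) = 3*(-4234530) = -12703590)
(-8358 - 1*(-23222)) - l = (-8358 - 1*(-23222)) - 1*(-12703590) = (-8358 + 23222) + 12703590 = 14864 + 12703590 = 12718454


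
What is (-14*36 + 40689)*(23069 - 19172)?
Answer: 156600945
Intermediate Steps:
(-14*36 + 40689)*(23069 - 19172) = (-504 + 40689)*3897 = 40185*3897 = 156600945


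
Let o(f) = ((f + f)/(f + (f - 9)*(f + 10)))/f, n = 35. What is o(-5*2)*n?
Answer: -7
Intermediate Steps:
o(f) = 2/(f + (-9 + f)*(10 + f)) (o(f) = ((2*f)/(f + (-9 + f)*(10 + f)))/f = (2*f/(f + (-9 + f)*(10 + f)))/f = 2/(f + (-9 + f)*(10 + f)))
o(-5*2)*n = (2/(-90 + (-5*2)**2 + 2*(-5*2)))*35 = (2/(-90 + (-10)**2 + 2*(-10)))*35 = (2/(-90 + 100 - 20))*35 = (2/(-10))*35 = (2*(-1/10))*35 = -1/5*35 = -7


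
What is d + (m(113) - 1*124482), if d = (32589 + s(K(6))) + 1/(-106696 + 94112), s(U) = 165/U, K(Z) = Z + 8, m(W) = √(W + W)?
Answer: -8093632411/88088 + √226 ≈ -91866.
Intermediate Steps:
m(W) = √2*√W (m(W) = √(2*W) = √2*√W)
K(Z) = 8 + Z
d = 2871738005/88088 (d = (32589 + 165/(8 + 6)) + 1/(-106696 + 94112) = (32589 + 165/14) + 1/(-12584) = (32589 + 165*(1/14)) - 1/12584 = (32589 + 165/14) - 1/12584 = 456411/14 - 1/12584 = 2871738005/88088 ≈ 32601.)
d + (m(113) - 1*124482) = 2871738005/88088 + (√2*√113 - 1*124482) = 2871738005/88088 + (√226 - 124482) = 2871738005/88088 + (-124482 + √226) = -8093632411/88088 + √226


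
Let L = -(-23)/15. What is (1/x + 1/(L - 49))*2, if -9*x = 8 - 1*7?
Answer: -6423/356 ≈ -18.042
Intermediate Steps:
L = 23/15 (L = -(-23)/15 = -1*(-23/15) = 23/15 ≈ 1.5333)
x = -1/9 (x = -(8 - 1*7)/9 = -(8 - 7)/9 = -1/9*1 = -1/9 ≈ -0.11111)
(1/x + 1/(L - 49))*2 = (1/(-1/9) + 1/(23/15 - 49))*2 = (-9 + 1/(-712/15))*2 = (-9 - 15/712)*2 = -6423/712*2 = -6423/356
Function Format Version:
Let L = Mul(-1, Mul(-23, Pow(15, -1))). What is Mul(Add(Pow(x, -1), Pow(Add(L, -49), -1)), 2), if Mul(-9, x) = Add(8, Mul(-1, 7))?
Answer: Rational(-6423, 356) ≈ -18.042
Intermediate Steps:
L = Rational(23, 15) (L = Mul(-1, Mul(-23, Rational(1, 15))) = Mul(-1, Rational(-23, 15)) = Rational(23, 15) ≈ 1.5333)
x = Rational(-1, 9) (x = Mul(Rational(-1, 9), Add(8, Mul(-1, 7))) = Mul(Rational(-1, 9), Add(8, -7)) = Mul(Rational(-1, 9), 1) = Rational(-1, 9) ≈ -0.11111)
Mul(Add(Pow(x, -1), Pow(Add(L, -49), -1)), 2) = Mul(Add(Pow(Rational(-1, 9), -1), Pow(Add(Rational(23, 15), -49), -1)), 2) = Mul(Add(-9, Pow(Rational(-712, 15), -1)), 2) = Mul(Add(-9, Rational(-15, 712)), 2) = Mul(Rational(-6423, 712), 2) = Rational(-6423, 356)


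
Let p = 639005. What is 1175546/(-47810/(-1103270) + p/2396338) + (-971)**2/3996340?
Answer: 177432809269979155905739/46789375148628060 ≈ 3.7922e+6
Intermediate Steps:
1175546/(-47810/(-1103270) + p/2396338) + (-971)**2/3996340 = 1175546/(-47810/(-1103270) + 639005/2396338) + (-971)**2/3996340 = 1175546/(-47810*(-1/1103270) + 639005*(1/2396338)) + 942841*(1/3996340) = 1175546/(683/15761 + 639005/2396338) + 942841/3996340 = 1175546/(11708056659/37768683218) + 942841/3996340 = 1175546*(37768683218/11708056659) + 942841/3996340 = 44398824482187028/11708056659 + 942841/3996340 = 177432809269979155905739/46789375148628060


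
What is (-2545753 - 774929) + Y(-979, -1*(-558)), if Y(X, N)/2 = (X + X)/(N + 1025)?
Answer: -5256643522/1583 ≈ -3.3207e+6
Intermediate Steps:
Y(X, N) = 4*X/(1025 + N) (Y(X, N) = 2*((X + X)/(N + 1025)) = 2*((2*X)/(1025 + N)) = 2*(2*X/(1025 + N)) = 4*X/(1025 + N))
(-2545753 - 774929) + Y(-979, -1*(-558)) = (-2545753 - 774929) + 4*(-979)/(1025 - 1*(-558)) = -3320682 + 4*(-979)/(1025 + 558) = -3320682 + 4*(-979)/1583 = -3320682 + 4*(-979)*(1/1583) = -3320682 - 3916/1583 = -5256643522/1583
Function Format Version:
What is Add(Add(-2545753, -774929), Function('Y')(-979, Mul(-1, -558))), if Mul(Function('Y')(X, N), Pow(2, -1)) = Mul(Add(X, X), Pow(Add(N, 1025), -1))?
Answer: Rational(-5256643522, 1583) ≈ -3.3207e+6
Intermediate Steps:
Function('Y')(X, N) = Mul(4, X, Pow(Add(1025, N), -1)) (Function('Y')(X, N) = Mul(2, Mul(Add(X, X), Pow(Add(N, 1025), -1))) = Mul(2, Mul(Mul(2, X), Pow(Add(1025, N), -1))) = Mul(2, Mul(2, X, Pow(Add(1025, N), -1))) = Mul(4, X, Pow(Add(1025, N), -1)))
Add(Add(-2545753, -774929), Function('Y')(-979, Mul(-1, -558))) = Add(Add(-2545753, -774929), Mul(4, -979, Pow(Add(1025, Mul(-1, -558)), -1))) = Add(-3320682, Mul(4, -979, Pow(Add(1025, 558), -1))) = Add(-3320682, Mul(4, -979, Pow(1583, -1))) = Add(-3320682, Mul(4, -979, Rational(1, 1583))) = Add(-3320682, Rational(-3916, 1583)) = Rational(-5256643522, 1583)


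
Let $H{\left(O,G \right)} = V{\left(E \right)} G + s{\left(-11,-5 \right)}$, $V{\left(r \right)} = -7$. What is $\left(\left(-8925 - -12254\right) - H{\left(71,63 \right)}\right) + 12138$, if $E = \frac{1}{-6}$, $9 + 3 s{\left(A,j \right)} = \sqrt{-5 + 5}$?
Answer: $15911$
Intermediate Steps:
$s{\left(A,j \right)} = -3$ ($s{\left(A,j \right)} = -3 + \frac{\sqrt{-5 + 5}}{3} = -3 + \frac{\sqrt{0}}{3} = -3 + \frac{1}{3} \cdot 0 = -3 + 0 = -3$)
$E = - \frac{1}{6} \approx -0.16667$
$H{\left(O,G \right)} = -3 - 7 G$ ($H{\left(O,G \right)} = - 7 G - 3 = -3 - 7 G$)
$\left(\left(-8925 - -12254\right) - H{\left(71,63 \right)}\right) + 12138 = \left(\left(-8925 - -12254\right) - \left(-3 - 441\right)\right) + 12138 = \left(\left(-8925 + 12254\right) - \left(-3 - 441\right)\right) + 12138 = \left(3329 - -444\right) + 12138 = \left(3329 + 444\right) + 12138 = 3773 + 12138 = 15911$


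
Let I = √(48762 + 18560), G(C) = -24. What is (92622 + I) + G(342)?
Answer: 92598 + √67322 ≈ 92858.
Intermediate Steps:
I = √67322 ≈ 259.46
(92622 + I) + G(342) = (92622 + √67322) - 24 = 92598 + √67322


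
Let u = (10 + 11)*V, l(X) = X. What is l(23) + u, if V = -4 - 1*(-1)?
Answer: -40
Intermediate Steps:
V = -3 (V = -4 + 1 = -3)
u = -63 (u = (10 + 11)*(-3) = 21*(-3) = -63)
l(23) + u = 23 - 63 = -40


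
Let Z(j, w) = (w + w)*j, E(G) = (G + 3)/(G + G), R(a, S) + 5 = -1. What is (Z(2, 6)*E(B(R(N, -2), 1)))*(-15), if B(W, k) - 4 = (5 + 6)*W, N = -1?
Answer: -5310/31 ≈ -171.29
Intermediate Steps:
R(a, S) = -6 (R(a, S) = -5 - 1 = -6)
B(W, k) = 4 + 11*W (B(W, k) = 4 + (5 + 6)*W = 4 + 11*W)
E(G) = (3 + G)/(2*G) (E(G) = (3 + G)/((2*G)) = (3 + G)*(1/(2*G)) = (3 + G)/(2*G))
Z(j, w) = 2*j*w (Z(j, w) = (2*w)*j = 2*j*w)
(Z(2, 6)*E(B(R(N, -2), 1)))*(-15) = ((2*2*6)*((3 + (4 + 11*(-6)))/(2*(4 + 11*(-6)))))*(-15) = (24*((3 + (4 - 66))/(2*(4 - 66))))*(-15) = (24*((½)*(3 - 62)/(-62)))*(-15) = (24*((½)*(-1/62)*(-59)))*(-15) = (24*(59/124))*(-15) = (354/31)*(-15) = -5310/31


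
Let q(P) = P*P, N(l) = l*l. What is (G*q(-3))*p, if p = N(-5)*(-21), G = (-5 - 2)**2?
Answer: -231525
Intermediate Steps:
N(l) = l**2
q(P) = P**2
G = 49 (G = (-7)**2 = 49)
p = -525 (p = (-5)**2*(-21) = 25*(-21) = -525)
(G*q(-3))*p = (49*(-3)**2)*(-525) = (49*9)*(-525) = 441*(-525) = -231525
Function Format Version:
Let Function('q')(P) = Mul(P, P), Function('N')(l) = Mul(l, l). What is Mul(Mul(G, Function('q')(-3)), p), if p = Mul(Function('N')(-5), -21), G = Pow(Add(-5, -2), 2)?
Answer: -231525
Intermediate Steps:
Function('N')(l) = Pow(l, 2)
Function('q')(P) = Pow(P, 2)
G = 49 (G = Pow(-7, 2) = 49)
p = -525 (p = Mul(Pow(-5, 2), -21) = Mul(25, -21) = -525)
Mul(Mul(G, Function('q')(-3)), p) = Mul(Mul(49, Pow(-3, 2)), -525) = Mul(Mul(49, 9), -525) = Mul(441, -525) = -231525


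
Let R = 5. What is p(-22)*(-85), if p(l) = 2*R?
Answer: -850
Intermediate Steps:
p(l) = 10 (p(l) = 2*5 = 10)
p(-22)*(-85) = 10*(-85) = -850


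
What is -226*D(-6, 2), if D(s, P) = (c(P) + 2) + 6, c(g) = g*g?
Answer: -2712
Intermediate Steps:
c(g) = g²
D(s, P) = 8 + P² (D(s, P) = (P² + 2) + 6 = (2 + P²) + 6 = 8 + P²)
-226*D(-6, 2) = -226*(8 + 2²) = -226*(8 + 4) = -226*12 = -2712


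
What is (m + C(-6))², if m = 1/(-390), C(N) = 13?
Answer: 25694761/152100 ≈ 168.93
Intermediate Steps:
m = -1/390 ≈ -0.0025641
(m + C(-6))² = (-1/390 + 13)² = (5069/390)² = 25694761/152100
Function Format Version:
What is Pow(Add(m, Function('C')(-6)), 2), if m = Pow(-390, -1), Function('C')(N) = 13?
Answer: Rational(25694761, 152100) ≈ 168.93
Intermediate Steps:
m = Rational(-1, 390) ≈ -0.0025641
Pow(Add(m, Function('C')(-6)), 2) = Pow(Add(Rational(-1, 390), 13), 2) = Pow(Rational(5069, 390), 2) = Rational(25694761, 152100)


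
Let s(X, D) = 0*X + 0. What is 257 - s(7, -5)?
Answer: 257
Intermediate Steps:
s(X, D) = 0 (s(X, D) = 0 + 0 = 0)
257 - s(7, -5) = 257 - 1*0 = 257 + 0 = 257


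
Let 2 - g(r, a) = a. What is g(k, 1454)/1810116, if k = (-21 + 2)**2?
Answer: -11/13713 ≈ -0.00080216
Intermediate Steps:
k = 361 (k = (-19)**2 = 361)
g(r, a) = 2 - a
g(k, 1454)/1810116 = (2 - 1*1454)/1810116 = (2 - 1454)*(1/1810116) = -1452*1/1810116 = -11/13713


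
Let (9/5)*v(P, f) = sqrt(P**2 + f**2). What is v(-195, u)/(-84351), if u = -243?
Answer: -5*sqrt(10786)/253053 ≈ -0.0020521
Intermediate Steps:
v(P, f) = 5*sqrt(P**2 + f**2)/9
v(-195, u)/(-84351) = (5*sqrt((-195)**2 + (-243)**2)/9)/(-84351) = (5*sqrt(38025 + 59049)/9)*(-1/84351) = (5*sqrt(97074)/9)*(-1/84351) = (5*(3*sqrt(10786))/9)*(-1/84351) = (5*sqrt(10786)/3)*(-1/84351) = -5*sqrt(10786)/253053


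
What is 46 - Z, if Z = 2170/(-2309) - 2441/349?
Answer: 43462285/805841 ≈ 53.934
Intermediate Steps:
Z = -6393599/805841 (Z = 2170*(-1/2309) - 2441*1/349 = -2170/2309 - 2441/349 = -6393599/805841 ≈ -7.9341)
46 - Z = 46 - 1*(-6393599/805841) = 46 + 6393599/805841 = 43462285/805841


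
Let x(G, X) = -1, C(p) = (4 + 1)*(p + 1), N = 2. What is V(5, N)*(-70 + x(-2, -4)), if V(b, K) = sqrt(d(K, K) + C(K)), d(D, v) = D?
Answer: -71*sqrt(17) ≈ -292.74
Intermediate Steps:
C(p) = 5 + 5*p (C(p) = 5*(1 + p) = 5 + 5*p)
V(b, K) = sqrt(5 + 6*K) (V(b, K) = sqrt(K + (5 + 5*K)) = sqrt(5 + 6*K))
V(5, N)*(-70 + x(-2, -4)) = sqrt(5 + 6*2)*(-70 - 1) = sqrt(5 + 12)*(-71) = sqrt(17)*(-71) = -71*sqrt(17)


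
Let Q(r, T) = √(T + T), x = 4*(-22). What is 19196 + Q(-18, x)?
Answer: 19196 + 4*I*√11 ≈ 19196.0 + 13.266*I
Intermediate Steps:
x = -88
Q(r, T) = √2*√T (Q(r, T) = √(2*T) = √2*√T)
19196 + Q(-18, x) = 19196 + √2*√(-88) = 19196 + √2*(2*I*√22) = 19196 + 4*I*√11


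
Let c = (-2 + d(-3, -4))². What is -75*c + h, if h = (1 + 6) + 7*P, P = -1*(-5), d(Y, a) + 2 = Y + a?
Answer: -9033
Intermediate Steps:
d(Y, a) = -2 + Y + a (d(Y, a) = -2 + (Y + a) = -2 + Y + a)
c = 121 (c = (-2 + (-2 - 3 - 4))² = (-2 - 9)² = (-11)² = 121)
P = 5
h = 42 (h = (1 + 6) + 7*5 = 7 + 35 = 42)
-75*c + h = -75*121 + 42 = -9075 + 42 = -9033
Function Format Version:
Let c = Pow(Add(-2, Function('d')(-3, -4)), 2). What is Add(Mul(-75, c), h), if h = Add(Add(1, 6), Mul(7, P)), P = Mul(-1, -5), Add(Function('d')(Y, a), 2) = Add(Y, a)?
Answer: -9033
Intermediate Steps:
Function('d')(Y, a) = Add(-2, Y, a) (Function('d')(Y, a) = Add(-2, Add(Y, a)) = Add(-2, Y, a))
c = 121 (c = Pow(Add(-2, Add(-2, -3, -4)), 2) = Pow(Add(-2, -9), 2) = Pow(-11, 2) = 121)
P = 5
h = 42 (h = Add(Add(1, 6), Mul(7, 5)) = Add(7, 35) = 42)
Add(Mul(-75, c), h) = Add(Mul(-75, 121), 42) = Add(-9075, 42) = -9033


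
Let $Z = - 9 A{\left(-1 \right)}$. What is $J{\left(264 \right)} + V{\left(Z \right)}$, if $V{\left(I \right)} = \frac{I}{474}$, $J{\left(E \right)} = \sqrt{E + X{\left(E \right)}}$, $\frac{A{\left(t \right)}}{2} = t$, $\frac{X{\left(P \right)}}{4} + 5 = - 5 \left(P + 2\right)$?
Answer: $\frac{3}{79} + 6 i \sqrt{141} \approx 0.037975 + 71.246 i$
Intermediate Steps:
$X{\left(P \right)} = -60 - 20 P$ ($X{\left(P \right)} = -20 + 4 \left(- 5 \left(P + 2\right)\right) = -20 + 4 \left(- 5 \left(2 + P\right)\right) = -20 + 4 \left(-10 - 5 P\right) = -20 - \left(40 + 20 P\right) = -60 - 20 P$)
$A{\left(t \right)} = 2 t$
$Z = 18$ ($Z = - 9 \cdot 2 \left(-1\right) = \left(-9\right) \left(-2\right) = 18$)
$J{\left(E \right)} = \sqrt{-60 - 19 E}$ ($J{\left(E \right)} = \sqrt{E - \left(60 + 20 E\right)} = \sqrt{-60 - 19 E}$)
$V{\left(I \right)} = \frac{I}{474}$ ($V{\left(I \right)} = I \frac{1}{474} = \frac{I}{474}$)
$J{\left(264 \right)} + V{\left(Z \right)} = \sqrt{-60 - 5016} + \frac{1}{474} \cdot 18 = \sqrt{-60 - 5016} + \frac{3}{79} = \sqrt{-5076} + \frac{3}{79} = 6 i \sqrt{141} + \frac{3}{79} = \frac{3}{79} + 6 i \sqrt{141}$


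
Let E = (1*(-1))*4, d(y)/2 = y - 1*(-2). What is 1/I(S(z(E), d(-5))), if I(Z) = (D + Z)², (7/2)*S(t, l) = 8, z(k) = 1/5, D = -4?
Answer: 49/144 ≈ 0.34028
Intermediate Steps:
d(y) = 4 + 2*y (d(y) = 2*(y - 1*(-2)) = 2*(y + 2) = 2*(2 + y) = 4 + 2*y)
E = -4 (E = -1*4 = -4)
z(k) = ⅕
S(t, l) = 16/7 (S(t, l) = (2/7)*8 = 16/7)
I(Z) = (-4 + Z)²
1/I(S(z(E), d(-5))) = 1/((-4 + 16/7)²) = 1/((-12/7)²) = 1/(144/49) = 49/144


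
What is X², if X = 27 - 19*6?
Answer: 7569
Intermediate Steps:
X = -87 (X = 27 - 114 = -87)
X² = (-87)² = 7569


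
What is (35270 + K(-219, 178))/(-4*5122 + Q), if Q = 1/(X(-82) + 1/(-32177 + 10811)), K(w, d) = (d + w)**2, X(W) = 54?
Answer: -42632696613/23638274978 ≈ -1.8035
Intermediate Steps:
Q = 21366/1153763 (Q = 1/(54 + 1/(-32177 + 10811)) = 1/(54 + 1/(-21366)) = 1/(54 - 1/21366) = 1/(1153763/21366) = 21366/1153763 ≈ 0.018519)
(35270 + K(-219, 178))/(-4*5122 + Q) = (35270 + (178 - 219)**2)/(-4*5122 + 21366/1153763) = (35270 + (-41)**2)/(-20488 + 21366/1153763) = (35270 + 1681)/(-23638274978/1153763) = 36951*(-1153763/23638274978) = -42632696613/23638274978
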